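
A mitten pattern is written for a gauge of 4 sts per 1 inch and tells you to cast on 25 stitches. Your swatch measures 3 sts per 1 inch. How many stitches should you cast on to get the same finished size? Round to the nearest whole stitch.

19 stitches.

Scale factor = 3 / 4 = 0.750.
25 × 3 / 4 = 18.75 sts.
→ 19 sts.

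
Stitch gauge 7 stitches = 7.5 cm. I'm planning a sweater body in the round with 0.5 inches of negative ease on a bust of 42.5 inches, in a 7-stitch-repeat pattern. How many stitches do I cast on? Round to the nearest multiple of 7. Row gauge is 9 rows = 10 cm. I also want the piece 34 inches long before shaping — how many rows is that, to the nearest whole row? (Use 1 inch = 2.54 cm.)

Finished = 42.5 − 0.5 = 42 inches.
42 inches × 2.54 = 106.68 cm.
7/7.5 = 0.933 sts per cm; 106.68 × 0.933 = 99.57 sts.
Nearest multiple of 7 → 98.
34 inches = 86.36 cm; × 0.9 = 77.72 → 78 rows.

Cast on 98 stitches; work 78 rows.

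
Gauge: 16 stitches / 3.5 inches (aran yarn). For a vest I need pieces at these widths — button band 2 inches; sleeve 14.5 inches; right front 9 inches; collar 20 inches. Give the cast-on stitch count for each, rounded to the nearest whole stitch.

Rate = 16/3.5 = 4.571 sts per in.
button band: 2 × 4.571 = 9.14 → 9.
sleeve: 14.5 × 4.571 = 66.29 → 66.
right front: 9 × 4.571 = 41.14 → 41.
collar: 20 × 4.571 = 91.43 → 91.

button band 9; sleeve 66; right front 41; collar 91.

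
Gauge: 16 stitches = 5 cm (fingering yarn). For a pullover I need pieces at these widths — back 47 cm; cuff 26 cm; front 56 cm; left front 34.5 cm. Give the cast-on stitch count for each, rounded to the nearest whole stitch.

back 150; cuff 83; front 179; left front 110.

Rate = 16/5 = 3.2 sts per cm.
back: 47 × 3.2 = 150.40 → 150.
cuff: 26 × 3.2 = 83.20 → 83.
front: 56 × 3.2 = 179.20 → 179.
left front: 34.5 × 3.2 = 110.40 → 110.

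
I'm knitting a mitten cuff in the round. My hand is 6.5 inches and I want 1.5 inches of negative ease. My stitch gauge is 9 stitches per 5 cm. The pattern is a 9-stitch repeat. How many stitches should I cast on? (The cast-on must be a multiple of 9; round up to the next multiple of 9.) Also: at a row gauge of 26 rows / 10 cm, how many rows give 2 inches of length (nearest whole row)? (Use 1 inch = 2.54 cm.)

Cast on 27 stitches; work 13 rows.

Finished = 6.5 − 1.5 = 5 inches.
5 inches × 2.54 = 12.70 cm.
9/5 = 1.8 sts per cm; 12.70 × 1.8 = 22.86 sts.
Next multiple of 9 → 27.
2 inches = 5.08 cm; × 2.6 = 13.21 → 13 rows.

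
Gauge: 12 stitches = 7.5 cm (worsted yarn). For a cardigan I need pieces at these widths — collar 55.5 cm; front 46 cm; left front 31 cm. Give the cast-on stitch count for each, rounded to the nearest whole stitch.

collar 89; front 74; left front 50.

Rate = 12/7.5 = 1.6 sts per cm.
collar: 55.5 × 1.6 = 88.80 → 89.
front: 46 × 1.6 = 73.60 → 74.
left front: 31 × 1.6 = 49.60 → 50.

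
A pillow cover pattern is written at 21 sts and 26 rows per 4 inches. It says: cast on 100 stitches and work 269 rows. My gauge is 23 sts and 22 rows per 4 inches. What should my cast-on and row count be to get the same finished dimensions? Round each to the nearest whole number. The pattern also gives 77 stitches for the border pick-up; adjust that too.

Stitches: 100 × 23/21 = 109.52 → 110.
Rows: 269 × 22/26 = 227.62 → 228.
border pick-up: 77 × 23/21 = 84.33 → 84.

Cast on 110 stitches; work 228 rows; border pick-up 84 stitches.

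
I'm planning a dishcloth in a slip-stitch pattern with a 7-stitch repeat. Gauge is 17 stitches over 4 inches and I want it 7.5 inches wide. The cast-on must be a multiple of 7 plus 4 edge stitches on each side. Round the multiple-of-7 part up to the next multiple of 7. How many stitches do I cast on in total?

17 / 4 = 4.25 sts per inch.
7.5 × 4.25 = 31.88 sts.
Less 8 edge sts → 23.88 for the repeat.
Next multiple of 7: 28.
Add back 8 edge sts → 36.

Cast on 36 stitches.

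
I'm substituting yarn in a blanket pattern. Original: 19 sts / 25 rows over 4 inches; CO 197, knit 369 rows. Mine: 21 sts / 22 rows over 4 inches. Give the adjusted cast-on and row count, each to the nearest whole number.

Cast on 218 stitches; work 325 rows.

Stitches: 197 × 21/19 = 217.74 → 218.
Rows: 369 × 22/25 = 324.72 → 325.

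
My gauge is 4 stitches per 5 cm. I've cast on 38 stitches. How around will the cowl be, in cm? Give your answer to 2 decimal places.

47.50 cm.

4 stitches / 5 cm = 0.8 stitches per cm.
38 / 0.8 = 47.500 cm.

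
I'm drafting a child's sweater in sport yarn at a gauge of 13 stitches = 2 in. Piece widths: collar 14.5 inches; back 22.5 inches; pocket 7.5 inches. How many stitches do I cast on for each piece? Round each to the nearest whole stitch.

Rate = 13/2 = 6.5 sts per in.
collar: 14.5 × 6.5 = 94.25 → 94.
back: 22.5 × 6.5 = 146.25 → 146.
pocket: 7.5 × 6.5 = 48.75 → 49.

collar 94; back 146; pocket 49.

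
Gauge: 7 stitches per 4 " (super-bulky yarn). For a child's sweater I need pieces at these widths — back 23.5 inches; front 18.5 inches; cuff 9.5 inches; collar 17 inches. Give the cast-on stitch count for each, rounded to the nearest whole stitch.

Rate = 7/4 = 1.75 sts per in.
back: 23.5 × 1.75 = 41.12 → 41.
front: 18.5 × 1.75 = 32.38 → 32.
cuff: 9.5 × 1.75 = 16.62 → 17.
collar: 17 × 1.75 = 29.75 → 30.

back 41; front 32; cuff 17; collar 30.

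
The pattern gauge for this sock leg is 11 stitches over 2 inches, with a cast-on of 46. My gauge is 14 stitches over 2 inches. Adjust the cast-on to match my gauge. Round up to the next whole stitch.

CO 59 sts.

Scale factor = 14 / 11 = 1.273.
46 × 14 / 11 = 58.55 sts.
→ 59 sts.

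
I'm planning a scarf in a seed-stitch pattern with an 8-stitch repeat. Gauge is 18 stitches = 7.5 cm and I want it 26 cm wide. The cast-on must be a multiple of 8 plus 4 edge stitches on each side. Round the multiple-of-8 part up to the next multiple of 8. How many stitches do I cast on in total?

18 / 7.5 = 2.4 sts per cm.
26 × 2.4 = 62.40 sts.
Less 8 edge sts → 54.40 for the repeat.
Next multiple of 8: 56.
Add back 8 edge sts → 64.

Cast on 64 stitches.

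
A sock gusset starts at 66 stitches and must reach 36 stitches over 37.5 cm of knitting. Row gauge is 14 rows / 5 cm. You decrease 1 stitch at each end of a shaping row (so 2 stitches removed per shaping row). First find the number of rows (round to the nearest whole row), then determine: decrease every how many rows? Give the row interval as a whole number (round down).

Rows = 37.5 × 2.8 = 105.0 → 105 rows.
Stitches to remove: 30 → 15 shaping rows (at 2 st each).
105 / 15 = 7.00 → every 7 rows.

Decrease every 7th row.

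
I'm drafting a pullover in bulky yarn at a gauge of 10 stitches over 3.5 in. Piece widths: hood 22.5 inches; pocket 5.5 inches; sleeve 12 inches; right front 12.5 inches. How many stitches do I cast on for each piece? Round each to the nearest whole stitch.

hood 64; pocket 16; sleeve 34; right front 36.

Rate = 10/3.5 = 2.857 sts per in.
hood: 22.5 × 2.857 = 64.29 → 64.
pocket: 5.5 × 2.857 = 15.71 → 16.
sleeve: 12 × 2.857 = 34.29 → 34.
right front: 12.5 × 2.857 = 35.71 → 36.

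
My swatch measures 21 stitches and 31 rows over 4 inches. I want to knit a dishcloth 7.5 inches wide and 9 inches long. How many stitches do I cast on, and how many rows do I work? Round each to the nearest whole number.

Cast on 39 stitches and work 70 rows.

Stitch gauge = 21/4 = 5.25 sts/in; 7.5 × 5.25 = 39.38 → 39 sts.
Row gauge = 31/4 = 7.75 rows/in; 9 × 7.75 = 69.75 → 70 rows.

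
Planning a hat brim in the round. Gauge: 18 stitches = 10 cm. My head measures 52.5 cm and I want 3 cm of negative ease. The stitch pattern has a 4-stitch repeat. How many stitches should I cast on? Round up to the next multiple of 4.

Finished = 52.5 − 3 = 49.5 cm.
18 / 10 = 1.8 sts/cm.
49.5 × 1.8 = 89.10 sts.
Next multiple of 4: 92.

Cast on 92 stitches.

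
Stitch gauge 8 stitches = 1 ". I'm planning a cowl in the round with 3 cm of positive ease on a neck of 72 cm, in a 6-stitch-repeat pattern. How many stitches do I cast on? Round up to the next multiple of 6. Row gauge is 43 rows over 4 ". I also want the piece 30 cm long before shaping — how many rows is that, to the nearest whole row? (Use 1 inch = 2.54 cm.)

Finished = 72 + 3 = 75 cm.
75 cm × 1/2.54 = 29.53 inches.
8/1 = 8 sts per in; 29.53 × 8 = 236.22 sts.
Next multiple of 6 → 240.
30 cm = 11.81 inches; × 10.75 = 126.97 → 127 rows.

Cast on 240 stitches; work 127 rows.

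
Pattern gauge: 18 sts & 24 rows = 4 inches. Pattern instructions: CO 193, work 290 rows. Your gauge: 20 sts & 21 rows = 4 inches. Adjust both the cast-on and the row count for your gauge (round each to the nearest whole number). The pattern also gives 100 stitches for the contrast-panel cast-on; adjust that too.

Stitches: 193 × 20/18 = 214.44 → 214.
Rows: 290 × 21/24 = 253.75 → 254.
contrast-panel cast-on: 100 × 20/18 = 111.11 → 111.

Cast on 214 stitches; work 254 rows; contrast-panel cast-on 111 stitches.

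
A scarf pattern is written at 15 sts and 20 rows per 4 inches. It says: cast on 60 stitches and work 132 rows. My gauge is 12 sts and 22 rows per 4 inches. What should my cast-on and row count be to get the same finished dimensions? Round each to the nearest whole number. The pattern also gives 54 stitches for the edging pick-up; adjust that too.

Stitches: 60 × 12/15 = 48.00 → 48.
Rows: 132 × 22/20 = 145.20 → 145.
edging pick-up: 54 × 12/15 = 43.20 → 43.

Cast on 48 stitches; work 145 rows; edging pick-up 43 stitches.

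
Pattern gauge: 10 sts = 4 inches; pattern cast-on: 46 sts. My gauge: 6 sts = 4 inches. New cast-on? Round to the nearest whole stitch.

Cast on 28 stitches.

Scale factor = 6 / 10 = 0.600.
46 × 6 / 10 = 27.60 sts.
→ 28 sts.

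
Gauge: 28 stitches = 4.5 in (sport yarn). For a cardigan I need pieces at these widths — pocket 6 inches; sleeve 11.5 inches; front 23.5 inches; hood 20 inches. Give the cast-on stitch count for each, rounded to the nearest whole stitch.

Rate = 28/4.5 = 6.222 sts per in.
pocket: 6 × 6.222 = 37.33 → 37.
sleeve: 11.5 × 6.222 = 71.56 → 72.
front: 23.5 × 6.222 = 146.22 → 146.
hood: 20 × 6.222 = 124.44 → 124.

pocket 37; sleeve 72; front 146; hood 124.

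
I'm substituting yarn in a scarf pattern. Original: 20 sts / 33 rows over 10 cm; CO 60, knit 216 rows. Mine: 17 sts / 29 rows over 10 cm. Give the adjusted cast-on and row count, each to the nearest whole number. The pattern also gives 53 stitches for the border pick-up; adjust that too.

Cast on 51 stitches; work 190 rows; border pick-up 45 stitches.

Stitches: 60 × 17/20 = 51.00 → 51.
Rows: 216 × 29/33 = 189.82 → 190.
border pick-up: 53 × 17/20 = 45.05 → 45.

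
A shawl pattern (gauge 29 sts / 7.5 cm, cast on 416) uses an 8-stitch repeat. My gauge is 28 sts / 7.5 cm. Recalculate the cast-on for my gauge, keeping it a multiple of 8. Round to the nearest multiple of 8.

416 × 28 / 29 = 401.66.
Nearest multiple of 8: 400.

CO 400 sts.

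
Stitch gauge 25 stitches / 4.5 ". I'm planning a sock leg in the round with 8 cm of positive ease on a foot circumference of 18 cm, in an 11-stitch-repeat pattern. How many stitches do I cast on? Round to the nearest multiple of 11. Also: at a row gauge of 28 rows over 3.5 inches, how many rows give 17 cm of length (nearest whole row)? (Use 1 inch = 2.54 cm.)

Cast on 55 stitches; work 54 rows.

Finished = 18 + 8 = 26 cm.
26 cm × 1/2.54 = 10.24 inches.
25/4.5 = 5.556 sts per in; 10.24 × 5.556 = 56.87 sts.
Nearest multiple of 11 → 55.
17 cm = 6.69 inches; × 8 = 53.54 → 54 rows.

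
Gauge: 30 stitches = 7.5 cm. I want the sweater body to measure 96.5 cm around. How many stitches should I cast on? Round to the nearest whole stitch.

30 stitches / 7.5 cm = 4 stitches per cm.
96.5 × 4 = 386.00 stitches.

386 stitches.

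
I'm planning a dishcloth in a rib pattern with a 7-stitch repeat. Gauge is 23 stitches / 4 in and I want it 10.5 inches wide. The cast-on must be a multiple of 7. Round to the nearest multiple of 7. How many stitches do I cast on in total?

CO 63 sts.

23 / 4 = 5.75 sts per inch.
10.5 × 5.75 = 60.38 sts.
Nearest multiple of 7: 63.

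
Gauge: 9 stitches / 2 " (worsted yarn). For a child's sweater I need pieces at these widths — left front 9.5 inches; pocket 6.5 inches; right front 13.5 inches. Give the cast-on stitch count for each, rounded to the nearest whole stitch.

Rate = 9/2 = 4.5 sts per in.
left front: 9.5 × 4.5 = 42.75 → 43.
pocket: 6.5 × 4.5 = 29.25 → 29.
right front: 13.5 × 4.5 = 60.75 → 61.

left front 43; pocket 29; right front 61.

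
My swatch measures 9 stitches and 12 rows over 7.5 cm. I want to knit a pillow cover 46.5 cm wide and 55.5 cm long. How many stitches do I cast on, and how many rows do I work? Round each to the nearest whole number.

Stitch gauge = 9/7.5 = 1.2 sts/cm; 46.5 × 1.2 = 55.80 → 56 sts.
Row gauge = 12/7.5 = 1.6 rows/cm; 55.5 × 1.6 = 88.80 → 89 rows.

Cast on 56 stitches and work 89 rows.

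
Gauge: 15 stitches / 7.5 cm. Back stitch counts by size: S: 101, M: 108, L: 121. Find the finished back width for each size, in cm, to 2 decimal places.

15/7.5 = 2 sts per cm.
S: 101 / 2 = 50.500 → 50.50 cm.
M: 108 / 2 = 54.000 → 54.00 cm.
L: 121 / 2 = 60.500 → 60.50 cm.

S 50.50 cm; M 54.00 cm; L 60.50 cm.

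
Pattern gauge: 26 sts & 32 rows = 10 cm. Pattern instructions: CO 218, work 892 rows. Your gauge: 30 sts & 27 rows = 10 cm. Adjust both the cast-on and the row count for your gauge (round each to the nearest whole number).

Cast on 252 stitches; work 753 rows.

Stitches: 218 × 30/26 = 251.54 → 252.
Rows: 892 × 27/32 = 752.62 → 753.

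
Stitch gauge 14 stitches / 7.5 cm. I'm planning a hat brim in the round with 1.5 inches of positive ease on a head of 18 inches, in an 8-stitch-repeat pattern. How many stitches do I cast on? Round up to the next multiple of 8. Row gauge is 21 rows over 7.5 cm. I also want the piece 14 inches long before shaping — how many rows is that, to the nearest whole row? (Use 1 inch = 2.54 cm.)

Cast on 96 stitches; work 100 rows.

Finished = 18 + 1.5 = 19.5 inches.
19.5 inches × 2.54 = 49.53 cm.
14/7.5 = 1.867 sts per cm; 49.53 × 1.867 = 92.46 sts.
Next multiple of 8 → 96.
14 inches = 35.56 cm; × 2.8 = 99.57 → 100 rows.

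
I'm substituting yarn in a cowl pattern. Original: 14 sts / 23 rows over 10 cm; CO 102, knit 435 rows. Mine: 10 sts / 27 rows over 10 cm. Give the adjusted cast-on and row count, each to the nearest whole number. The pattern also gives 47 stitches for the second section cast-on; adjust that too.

Stitches: 102 × 10/14 = 72.86 → 73.
Rows: 435 × 27/23 = 510.65 → 511.
second section cast-on: 47 × 10/14 = 33.57 → 34.

Cast on 73 stitches; work 511 rows; second section cast-on 34 stitches.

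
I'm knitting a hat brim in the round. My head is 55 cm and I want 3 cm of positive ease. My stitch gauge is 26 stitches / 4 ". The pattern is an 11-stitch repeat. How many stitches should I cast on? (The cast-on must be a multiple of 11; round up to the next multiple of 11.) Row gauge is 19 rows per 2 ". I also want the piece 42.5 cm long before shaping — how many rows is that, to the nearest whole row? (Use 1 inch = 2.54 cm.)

Cast on 154 stitches; work 159 rows.

Finished = 55 + 3 = 58 cm.
58 cm × 1/2.54 = 22.83 inches.
26/4 = 6.5 sts per in; 22.83 × 6.5 = 148.43 sts.
Next multiple of 11 → 154.
42.5 cm = 16.73 inches; × 9.5 = 158.96 → 159 rows.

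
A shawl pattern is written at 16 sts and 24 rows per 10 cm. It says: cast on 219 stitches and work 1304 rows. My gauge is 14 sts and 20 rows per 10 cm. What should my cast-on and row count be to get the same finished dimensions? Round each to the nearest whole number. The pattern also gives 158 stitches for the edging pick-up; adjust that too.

Stitches: 219 × 14/16 = 191.62 → 192.
Rows: 1304 × 20/24 = 1086.67 → 1087.
edging pick-up: 158 × 14/16 = 138.25 → 138.

Cast on 192 stitches; work 1087 rows; edging pick-up 138 stitches.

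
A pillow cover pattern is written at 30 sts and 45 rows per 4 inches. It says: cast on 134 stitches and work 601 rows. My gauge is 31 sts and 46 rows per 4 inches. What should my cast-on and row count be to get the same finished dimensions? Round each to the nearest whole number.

Cast on 138 stitches; work 614 rows.

Stitches: 134 × 31/30 = 138.47 → 138.
Rows: 601 × 46/45 = 614.36 → 614.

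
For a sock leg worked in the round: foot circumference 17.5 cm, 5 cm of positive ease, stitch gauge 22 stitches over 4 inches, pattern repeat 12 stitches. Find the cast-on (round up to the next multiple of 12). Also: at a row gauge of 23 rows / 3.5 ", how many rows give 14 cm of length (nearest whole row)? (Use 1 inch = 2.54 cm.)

Cast on 60 stitches; work 36 rows.

Finished = 17.5 + 5 = 22.5 cm.
22.5 cm × 1/2.54 = 8.86 inches.
22/4 = 5.5 sts per in; 8.86 × 5.5 = 48.72 sts.
Next multiple of 12 → 60.
14 cm = 5.51 inches; × 6.571 = 36.22 → 36 rows.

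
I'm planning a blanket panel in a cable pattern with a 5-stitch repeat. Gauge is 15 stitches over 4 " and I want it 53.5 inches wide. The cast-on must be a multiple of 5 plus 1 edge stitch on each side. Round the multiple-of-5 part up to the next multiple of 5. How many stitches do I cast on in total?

202 stitches.

15 / 4 = 3.75 sts per inch.
53.5 × 3.75 = 200.62 sts.
Less 2 edge sts → 198.62 for the repeat.
Next multiple of 5: 200.
Add back 2 edge sts → 202.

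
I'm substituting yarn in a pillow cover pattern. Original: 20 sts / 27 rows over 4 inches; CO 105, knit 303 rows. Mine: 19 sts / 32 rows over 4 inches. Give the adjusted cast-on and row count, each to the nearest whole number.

Cast on 100 stitches; work 359 rows.

Stitches: 105 × 19/20 = 99.75 → 100.
Rows: 303 × 32/27 = 359.11 → 359.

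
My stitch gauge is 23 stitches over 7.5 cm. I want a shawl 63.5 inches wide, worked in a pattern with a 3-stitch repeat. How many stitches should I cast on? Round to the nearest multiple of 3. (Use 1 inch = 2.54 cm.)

63.5 in = 63.5 × 2.54 = 161.29 cm.
23 / 7.5 = 3.067 sts/cm.
161.29 × 3.067 = 494.62 sts.
→ 495.

495 stitches.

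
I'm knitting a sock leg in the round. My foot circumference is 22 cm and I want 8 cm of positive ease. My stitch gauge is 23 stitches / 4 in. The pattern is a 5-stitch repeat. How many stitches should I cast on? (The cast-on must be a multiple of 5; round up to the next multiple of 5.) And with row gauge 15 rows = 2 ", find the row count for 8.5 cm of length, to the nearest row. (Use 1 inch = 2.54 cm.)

Cast on 70 stitches; work 25 rows.

Finished = 22 + 8 = 30 cm.
30 cm × 1/2.54 = 11.81 inches.
23/4 = 5.75 sts per in; 11.81 × 5.75 = 67.91 sts.
Next multiple of 5 → 70.
8.5 cm = 3.35 inches; × 7.5 = 25.10 → 25 rows.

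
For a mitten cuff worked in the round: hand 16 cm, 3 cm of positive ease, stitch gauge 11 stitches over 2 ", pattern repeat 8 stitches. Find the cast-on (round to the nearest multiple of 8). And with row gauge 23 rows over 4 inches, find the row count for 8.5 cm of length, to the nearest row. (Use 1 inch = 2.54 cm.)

Finished = 16 + 3 = 19 cm.
19 cm × 1/2.54 = 7.48 inches.
11/2 = 5.5 sts per in; 7.48 × 5.5 = 41.14 sts.
Nearest multiple of 8 → 40.
8.5 cm = 3.35 inches; × 5.75 = 19.24 → 19 rows.

Cast on 40 stitches; work 19 rows.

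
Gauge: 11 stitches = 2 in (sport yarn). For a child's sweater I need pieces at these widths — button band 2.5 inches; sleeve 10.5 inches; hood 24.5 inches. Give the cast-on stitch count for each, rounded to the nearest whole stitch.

button band 14; sleeve 58; hood 135.

Rate = 11/2 = 5.5 sts per in.
button band: 2.5 × 5.5 = 13.75 → 14.
sleeve: 10.5 × 5.5 = 57.75 → 58.
hood: 24.5 × 5.5 = 134.75 → 135.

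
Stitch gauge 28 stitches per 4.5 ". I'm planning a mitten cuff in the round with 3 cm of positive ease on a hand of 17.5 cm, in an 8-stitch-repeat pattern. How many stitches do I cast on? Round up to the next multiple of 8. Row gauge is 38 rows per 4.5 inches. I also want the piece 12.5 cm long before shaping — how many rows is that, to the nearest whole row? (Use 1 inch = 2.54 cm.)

Cast on 56 stitches; work 42 rows.

Finished = 17.5 + 3 = 20.5 cm.
20.5 cm × 1/2.54 = 8.07 inches.
28/4.5 = 6.222 sts per in; 8.07 × 6.222 = 50.22 sts.
Next multiple of 8 → 56.
12.5 cm = 4.92 inches; × 8.444 = 41.56 → 42 rows.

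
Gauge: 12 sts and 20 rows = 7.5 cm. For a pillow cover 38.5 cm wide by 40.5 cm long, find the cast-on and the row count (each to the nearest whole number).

Cast on 62 stitches and work 108 rows.

Stitch gauge = 12/7.5 = 1.6 sts/cm; 38.5 × 1.6 = 61.60 → 62 sts.
Row gauge = 20/7.5 = 2.667 rows/cm; 40.5 × 2.667 = 108.00 → 108 rows.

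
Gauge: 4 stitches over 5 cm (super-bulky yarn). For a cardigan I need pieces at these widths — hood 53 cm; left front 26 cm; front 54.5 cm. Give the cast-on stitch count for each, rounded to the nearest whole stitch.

Rate = 4/5 = 0.8 sts per cm.
hood: 53 × 0.8 = 42.40 → 42.
left front: 26 × 0.8 = 20.80 → 21.
front: 54.5 × 0.8 = 43.60 → 44.

hood 42; left front 21; front 44.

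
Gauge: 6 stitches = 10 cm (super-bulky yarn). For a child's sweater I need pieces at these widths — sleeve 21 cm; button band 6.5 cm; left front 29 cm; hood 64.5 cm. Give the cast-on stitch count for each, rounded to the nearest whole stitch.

sleeve 13; button band 4; left front 17; hood 39.

Rate = 6/10 = 0.6 sts per cm.
sleeve: 21 × 0.6 = 12.60 → 13.
button band: 6.5 × 0.6 = 3.90 → 4.
left front: 29 × 0.6 = 17.40 → 17.
hood: 64.5 × 0.6 = 38.70 → 39.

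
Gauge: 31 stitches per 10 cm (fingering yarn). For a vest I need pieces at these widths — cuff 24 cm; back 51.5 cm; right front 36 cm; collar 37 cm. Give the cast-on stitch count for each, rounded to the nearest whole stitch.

cuff 74; back 160; right front 112; collar 115.

Rate = 31/10 = 3.1 sts per cm.
cuff: 24 × 3.1 = 74.40 → 74.
back: 51.5 × 3.1 = 159.65 → 160.
right front: 36 × 3.1 = 111.60 → 112.
collar: 37 × 3.1 = 114.70 → 115.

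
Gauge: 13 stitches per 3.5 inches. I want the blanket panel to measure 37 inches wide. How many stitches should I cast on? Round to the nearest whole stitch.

13 stitches / 3.5 in = 3.714 stitches per inch.
37 × 3.714 = 137.43 stitches.
Round to nearest → 137.

CO 137 sts.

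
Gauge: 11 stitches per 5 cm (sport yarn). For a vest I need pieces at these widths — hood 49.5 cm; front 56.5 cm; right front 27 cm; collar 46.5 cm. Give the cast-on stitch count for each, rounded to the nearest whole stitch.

Rate = 11/5 = 2.2 sts per cm.
hood: 49.5 × 2.2 = 108.90 → 109.
front: 56.5 × 2.2 = 124.30 → 124.
right front: 27 × 2.2 = 59.40 → 59.
collar: 46.5 × 2.2 = 102.30 → 102.

hood 109; front 124; right front 59; collar 102.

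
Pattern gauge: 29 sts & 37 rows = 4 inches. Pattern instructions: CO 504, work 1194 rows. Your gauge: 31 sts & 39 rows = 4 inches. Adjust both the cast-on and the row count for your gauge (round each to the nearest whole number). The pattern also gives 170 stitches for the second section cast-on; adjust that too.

Cast on 539 stitches; work 1259 rows; second section cast-on 182 stitches.

Stitches: 504 × 31/29 = 538.76 → 539.
Rows: 1194 × 39/37 = 1258.54 → 1259.
second section cast-on: 170 × 31/29 = 181.72 → 182.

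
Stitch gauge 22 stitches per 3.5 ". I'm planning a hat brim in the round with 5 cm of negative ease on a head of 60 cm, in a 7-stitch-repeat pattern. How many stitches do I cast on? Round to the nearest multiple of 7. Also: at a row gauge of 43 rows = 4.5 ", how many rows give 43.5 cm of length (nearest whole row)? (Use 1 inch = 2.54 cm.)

Finished = 60 − 5 = 55 cm.
55 cm × 1/2.54 = 21.65 inches.
22/3.5 = 6.286 sts per in; 21.65 × 6.286 = 136.11 sts.
Nearest multiple of 7 → 133.
43.5 cm = 17.13 inches; × 9.556 = 163.65 → 164 rows.

Cast on 133 stitches; work 164 rows.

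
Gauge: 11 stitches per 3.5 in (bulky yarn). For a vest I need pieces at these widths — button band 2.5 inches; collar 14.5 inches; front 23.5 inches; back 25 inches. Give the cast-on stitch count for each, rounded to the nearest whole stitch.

Rate = 11/3.5 = 3.143 sts per in.
button band: 2.5 × 3.143 = 7.86 → 8.
collar: 14.5 × 3.143 = 45.57 → 46.
front: 23.5 × 3.143 = 73.86 → 74.
back: 25 × 3.143 = 78.57 → 79.

button band 8; collar 46; front 74; back 79.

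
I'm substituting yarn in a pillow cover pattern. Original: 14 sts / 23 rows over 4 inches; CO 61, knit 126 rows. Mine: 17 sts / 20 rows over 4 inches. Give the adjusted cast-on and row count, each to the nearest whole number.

Cast on 74 stitches; work 110 rows.

Stitches: 61 × 17/14 = 74.07 → 74.
Rows: 126 × 20/23 = 109.57 → 110.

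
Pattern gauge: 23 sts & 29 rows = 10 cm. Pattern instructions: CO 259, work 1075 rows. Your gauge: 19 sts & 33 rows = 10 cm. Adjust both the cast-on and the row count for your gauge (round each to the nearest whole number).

Stitches: 259 × 19/23 = 213.96 → 214.
Rows: 1075 × 33/29 = 1223.28 → 1223.

Cast on 214 stitches; work 1223 rows.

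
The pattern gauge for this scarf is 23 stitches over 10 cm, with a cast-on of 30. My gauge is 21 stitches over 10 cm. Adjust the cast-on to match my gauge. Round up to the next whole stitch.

Scale factor = 21 / 23 = 0.913.
30 × 21 / 23 = 27.39 sts.
→ 28 sts.

CO 28 sts.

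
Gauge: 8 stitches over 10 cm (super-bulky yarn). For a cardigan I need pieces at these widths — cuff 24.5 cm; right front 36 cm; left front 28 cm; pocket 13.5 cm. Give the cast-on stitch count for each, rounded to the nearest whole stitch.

cuff 20; right front 29; left front 22; pocket 11.

Rate = 8/10 = 0.8 sts per cm.
cuff: 24.5 × 0.8 = 19.60 → 20.
right front: 36 × 0.8 = 28.80 → 29.
left front: 28 × 0.8 = 22.40 → 22.
pocket: 13.5 × 0.8 = 10.80 → 11.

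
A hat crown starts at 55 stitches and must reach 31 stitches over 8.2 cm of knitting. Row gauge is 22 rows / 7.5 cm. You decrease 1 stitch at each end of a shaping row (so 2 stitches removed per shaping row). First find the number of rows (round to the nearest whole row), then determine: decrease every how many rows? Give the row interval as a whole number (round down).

Rows = 8.2 × 2.933 = 24.1 → 24 rows.
Stitches to remove: 24 → 12 shaping rows (at 2 st each).
24 / 12 = 2.00 → every 2 rows.

Decrease every 2nd row.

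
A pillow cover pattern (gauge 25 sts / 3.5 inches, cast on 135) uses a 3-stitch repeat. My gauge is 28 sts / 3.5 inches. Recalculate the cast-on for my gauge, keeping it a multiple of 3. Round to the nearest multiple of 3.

150 stitches.

135 × 28 / 25 = 151.20.
Nearest multiple of 3: 150.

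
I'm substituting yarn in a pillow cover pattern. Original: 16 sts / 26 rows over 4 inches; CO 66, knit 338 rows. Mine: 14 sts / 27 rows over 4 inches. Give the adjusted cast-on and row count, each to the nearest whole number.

Cast on 58 stitches; work 351 rows.

Stitches: 66 × 14/16 = 57.75 → 58.
Rows: 338 × 27/26 = 351.00 → 351.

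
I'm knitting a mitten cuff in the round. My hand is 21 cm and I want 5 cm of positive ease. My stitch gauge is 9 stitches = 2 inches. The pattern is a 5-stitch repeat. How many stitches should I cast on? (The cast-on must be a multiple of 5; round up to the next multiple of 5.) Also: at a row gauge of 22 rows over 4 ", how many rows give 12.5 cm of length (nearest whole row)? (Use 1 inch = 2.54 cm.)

Cast on 50 stitches; work 27 rows.

Finished = 21 + 5 = 26 cm.
26 cm × 1/2.54 = 10.24 inches.
9/2 = 4.5 sts per in; 10.24 × 4.5 = 46.06 sts.
Next multiple of 5 → 50.
12.5 cm = 4.92 inches; × 5.5 = 27.07 → 27 rows.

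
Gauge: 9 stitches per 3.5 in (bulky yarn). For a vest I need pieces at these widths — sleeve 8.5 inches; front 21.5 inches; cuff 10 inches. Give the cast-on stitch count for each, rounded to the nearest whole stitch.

sleeve 22; front 55; cuff 26.

Rate = 9/3.5 = 2.571 sts per in.
sleeve: 8.5 × 2.571 = 21.86 → 22.
front: 21.5 × 2.571 = 55.29 → 55.
cuff: 10 × 2.571 = 25.71 → 26.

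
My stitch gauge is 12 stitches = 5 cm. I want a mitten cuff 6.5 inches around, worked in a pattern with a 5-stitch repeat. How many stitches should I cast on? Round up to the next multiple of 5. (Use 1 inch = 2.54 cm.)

40 stitches.

6.5 in = 6.5 × 2.54 = 16.51 cm.
12 / 5 = 2.4 sts/cm.
16.51 × 2.4 = 39.62 sts.
→ 40.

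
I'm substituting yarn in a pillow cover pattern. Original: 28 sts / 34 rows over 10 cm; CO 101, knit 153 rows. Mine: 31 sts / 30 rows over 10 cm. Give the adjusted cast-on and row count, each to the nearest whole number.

Stitches: 101 × 31/28 = 111.82 → 112.
Rows: 153 × 30/34 = 135.00 → 135.

Cast on 112 stitches; work 135 rows.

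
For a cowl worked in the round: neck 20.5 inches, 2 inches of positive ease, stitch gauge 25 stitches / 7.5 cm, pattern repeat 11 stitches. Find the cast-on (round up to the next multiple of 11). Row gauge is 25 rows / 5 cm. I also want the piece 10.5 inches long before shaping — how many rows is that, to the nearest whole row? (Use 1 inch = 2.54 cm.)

Cast on 198 stitches; work 133 rows.

Finished = 20.5 + 2 = 22.5 inches.
22.5 inches × 2.54 = 57.15 cm.
25/7.5 = 3.333 sts per cm; 57.15 × 3.333 = 190.50 sts.
Next multiple of 11 → 198.
10.5 inches = 26.67 cm; × 5 = 133.35 → 133 rows.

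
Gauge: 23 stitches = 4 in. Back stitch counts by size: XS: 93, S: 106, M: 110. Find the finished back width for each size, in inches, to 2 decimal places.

XS 16.17 inches; S 18.43 inches; M 19.13 inches.

23/4 = 5.75 sts per in.
XS: 93 / 5.75 = 16.174 → 16.17 in.
S: 106 / 5.75 = 18.435 → 18.43 in.
M: 110 / 5.75 = 19.130 → 19.13 in.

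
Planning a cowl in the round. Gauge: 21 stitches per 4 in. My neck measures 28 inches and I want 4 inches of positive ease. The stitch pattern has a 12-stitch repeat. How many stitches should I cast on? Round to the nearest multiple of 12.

Finished = 28 + 4 = 32 inches.
21 / 4 = 5.25 sts/in.
32 × 5.25 = 168.00 sts.
Nearest multiple of 12: 168.

168 stitches.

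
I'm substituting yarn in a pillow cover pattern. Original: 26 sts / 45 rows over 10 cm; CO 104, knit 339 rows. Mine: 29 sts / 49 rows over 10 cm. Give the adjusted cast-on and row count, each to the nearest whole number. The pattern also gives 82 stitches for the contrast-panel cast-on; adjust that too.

Cast on 116 stitches; work 369 rows; contrast-panel cast-on 91 stitches.

Stitches: 104 × 29/26 = 116.00 → 116.
Rows: 339 × 49/45 = 369.13 → 369.
contrast-panel cast-on: 82 × 29/26 = 91.46 → 91.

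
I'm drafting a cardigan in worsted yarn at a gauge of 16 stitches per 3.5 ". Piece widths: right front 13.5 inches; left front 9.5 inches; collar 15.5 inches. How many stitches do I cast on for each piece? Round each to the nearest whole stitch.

Rate = 16/3.5 = 4.571 sts per in.
right front: 13.5 × 4.571 = 61.71 → 62.
left front: 9.5 × 4.571 = 43.43 → 43.
collar: 15.5 × 4.571 = 70.86 → 71.

right front 62; left front 43; collar 71.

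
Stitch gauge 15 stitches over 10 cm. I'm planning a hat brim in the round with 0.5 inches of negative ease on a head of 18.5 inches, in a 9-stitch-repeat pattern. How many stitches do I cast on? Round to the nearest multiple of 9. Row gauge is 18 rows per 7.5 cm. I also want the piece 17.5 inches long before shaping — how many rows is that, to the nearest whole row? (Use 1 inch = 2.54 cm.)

Cast on 72 stitches; work 107 rows.

Finished = 18.5 − 0.5 = 18 inches.
18 inches × 2.54 = 45.72 cm.
15/10 = 1.5 sts per cm; 45.72 × 1.5 = 68.58 sts.
Nearest multiple of 9 → 72.
17.5 inches = 44.45 cm; × 2.4 = 106.68 → 107 rows.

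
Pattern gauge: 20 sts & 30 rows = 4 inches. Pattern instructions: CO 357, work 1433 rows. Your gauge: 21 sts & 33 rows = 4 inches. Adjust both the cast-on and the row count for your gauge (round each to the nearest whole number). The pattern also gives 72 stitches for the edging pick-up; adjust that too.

Stitches: 357 × 21/20 = 374.85 → 375.
Rows: 1433 × 33/30 = 1576.30 → 1576.
edging pick-up: 72 × 21/20 = 75.60 → 76.

Cast on 375 stitches; work 1576 rows; edging pick-up 76 stitches.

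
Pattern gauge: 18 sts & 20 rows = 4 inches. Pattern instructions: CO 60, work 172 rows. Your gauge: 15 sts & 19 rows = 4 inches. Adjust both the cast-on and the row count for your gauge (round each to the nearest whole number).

Cast on 50 stitches; work 163 rows.

Stitches: 60 × 15/18 = 50.00 → 50.
Rows: 172 × 19/20 = 163.40 → 163.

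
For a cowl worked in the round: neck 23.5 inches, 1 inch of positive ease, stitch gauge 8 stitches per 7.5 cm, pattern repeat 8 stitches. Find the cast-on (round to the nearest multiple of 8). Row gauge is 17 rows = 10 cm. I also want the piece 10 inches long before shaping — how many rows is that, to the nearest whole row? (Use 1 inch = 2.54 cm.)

Cast on 64 stitches; work 43 rows.

Finished = 23.5 + 1 = 24.5 inches.
24.5 inches × 2.54 = 62.23 cm.
8/7.5 = 1.067 sts per cm; 62.23 × 1.067 = 66.38 sts.
Nearest multiple of 8 → 64.
10 inches = 25.40 cm; × 1.7 = 43.18 → 43 rows.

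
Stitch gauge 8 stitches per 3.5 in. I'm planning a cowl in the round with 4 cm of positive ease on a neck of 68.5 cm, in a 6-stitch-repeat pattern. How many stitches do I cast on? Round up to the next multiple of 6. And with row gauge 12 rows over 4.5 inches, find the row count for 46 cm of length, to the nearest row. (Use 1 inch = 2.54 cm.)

Finished = 68.5 + 4 = 72.5 cm.
72.5 cm × 1/2.54 = 28.54 inches.
8/3.5 = 2.286 sts per in; 28.54 × 2.286 = 65.24 sts.
Next multiple of 6 → 66.
46 cm = 18.11 inches; × 2.667 = 48.29 → 48 rows.

Cast on 66 stitches; work 48 rows.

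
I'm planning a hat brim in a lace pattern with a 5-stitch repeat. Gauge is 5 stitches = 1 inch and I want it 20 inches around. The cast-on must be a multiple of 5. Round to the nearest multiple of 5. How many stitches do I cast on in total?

5 / 1 = 5 sts per inch.
20 × 5 = 100.00 sts.
Nearest multiple of 5: 100.

100 stitches.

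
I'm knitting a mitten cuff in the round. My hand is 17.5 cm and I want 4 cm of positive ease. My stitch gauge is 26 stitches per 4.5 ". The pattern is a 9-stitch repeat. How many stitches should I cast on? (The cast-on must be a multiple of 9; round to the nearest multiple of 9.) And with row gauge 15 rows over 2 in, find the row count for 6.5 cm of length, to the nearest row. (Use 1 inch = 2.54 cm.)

Finished = 17.5 + 4 = 21.5 cm.
21.5 cm × 1/2.54 = 8.46 inches.
26/4.5 = 5.778 sts per in; 8.46 × 5.778 = 48.91 sts.
Nearest multiple of 9 → 45.
6.5 cm = 2.56 inches; × 7.5 = 19.19 → 19 rows.

Cast on 45 stitches; work 19 rows.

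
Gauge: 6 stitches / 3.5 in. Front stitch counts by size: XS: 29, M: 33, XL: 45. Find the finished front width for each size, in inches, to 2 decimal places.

XS 16.92 inches; M 19.25 inches; XL 26.25 inches.

6/3.5 = 1.714 sts per in.
XS: 29 / 1.714 = 16.917 → 16.92 in.
M: 33 / 1.714 = 19.250 → 19.25 in.
XL: 45 / 1.714 = 26.250 → 26.25 in.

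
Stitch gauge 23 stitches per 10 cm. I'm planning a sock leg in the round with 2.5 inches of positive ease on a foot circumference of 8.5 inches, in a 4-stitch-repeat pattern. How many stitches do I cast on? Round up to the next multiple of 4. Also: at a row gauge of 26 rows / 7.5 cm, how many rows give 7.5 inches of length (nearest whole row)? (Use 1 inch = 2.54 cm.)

Cast on 68 stitches; work 66 rows.

Finished = 8.5 + 2.5 = 11 inches.
11 inches × 2.54 = 27.94 cm.
23/10 = 2.3 sts per cm; 27.94 × 2.3 = 64.26 sts.
Next multiple of 4 → 68.
7.5 inches = 19.05 cm; × 3.467 = 66.04 → 66 rows.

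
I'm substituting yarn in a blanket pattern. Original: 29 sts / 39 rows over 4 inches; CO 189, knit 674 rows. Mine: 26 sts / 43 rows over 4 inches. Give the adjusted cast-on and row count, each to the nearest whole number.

Cast on 169 stitches; work 743 rows.

Stitches: 189 × 26/29 = 169.45 → 169.
Rows: 674 × 43/39 = 743.13 → 743.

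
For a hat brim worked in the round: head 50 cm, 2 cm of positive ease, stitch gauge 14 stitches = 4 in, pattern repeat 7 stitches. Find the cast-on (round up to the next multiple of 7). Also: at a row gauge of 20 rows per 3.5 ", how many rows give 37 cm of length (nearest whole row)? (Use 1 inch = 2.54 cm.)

Cast on 77 stitches; work 83 rows.

Finished = 50 + 2 = 52 cm.
52 cm × 1/2.54 = 20.47 inches.
14/4 = 3.5 sts per in; 20.47 × 3.5 = 71.65 sts.
Next multiple of 7 → 77.
37 cm = 14.57 inches; × 5.714 = 83.24 → 83 rows.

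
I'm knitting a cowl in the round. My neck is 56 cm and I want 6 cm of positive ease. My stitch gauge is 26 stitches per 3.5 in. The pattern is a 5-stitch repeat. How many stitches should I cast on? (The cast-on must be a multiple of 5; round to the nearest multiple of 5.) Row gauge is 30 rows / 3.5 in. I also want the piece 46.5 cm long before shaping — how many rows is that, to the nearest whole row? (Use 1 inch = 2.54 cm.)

Finished = 56 + 6 = 62 cm.
62 cm × 1/2.54 = 24.41 inches.
26/3.5 = 7.429 sts per in; 24.41 × 7.429 = 181.33 sts.
Nearest multiple of 5 → 180.
46.5 cm = 18.31 inches; × 8.571 = 156.92 → 157 rows.

Cast on 180 stitches; work 157 rows.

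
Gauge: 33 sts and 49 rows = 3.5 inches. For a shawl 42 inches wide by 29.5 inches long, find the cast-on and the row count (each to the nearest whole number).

Cast on 396 stitches and work 413 rows.

Stitch gauge = 33/3.5 = 9.429 sts/in; 42 × 9.429 = 396.00 → 396 sts.
Row gauge = 49/3.5 = 14 rows/in; 29.5 × 14 = 413.00 → 413 rows.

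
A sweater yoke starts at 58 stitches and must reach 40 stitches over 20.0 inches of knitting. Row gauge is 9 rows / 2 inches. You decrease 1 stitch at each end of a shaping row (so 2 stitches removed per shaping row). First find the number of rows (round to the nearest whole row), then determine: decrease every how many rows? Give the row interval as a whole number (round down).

Rows = 20.0 × 4.5 = 90.0 → 90 rows.
Stitches to remove: 18 → 9 shaping rows (at 2 st each).
90 / 9 = 10.00 → every 10 rows.

Decrease every 10th row.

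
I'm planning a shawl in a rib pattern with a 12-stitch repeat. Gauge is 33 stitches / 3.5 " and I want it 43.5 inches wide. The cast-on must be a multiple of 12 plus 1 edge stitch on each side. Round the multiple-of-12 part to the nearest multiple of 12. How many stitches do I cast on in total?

33 / 3.5 = 9.429 sts per inch.
43.5 × 9.429 = 410.14 sts.
Less 2 edge sts → 408.14 for the repeat.
Nearest multiple of 12: 408.
Add back 2 edge sts → 410.

410 stitches.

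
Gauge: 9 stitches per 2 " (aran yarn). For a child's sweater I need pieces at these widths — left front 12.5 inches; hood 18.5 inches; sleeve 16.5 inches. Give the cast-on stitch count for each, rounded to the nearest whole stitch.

Rate = 9/2 = 4.5 sts per in.
left front: 12.5 × 4.5 = 56.25 → 56.
hood: 18.5 × 4.5 = 83.25 → 83.
sleeve: 16.5 × 4.5 = 74.25 → 74.

left front 56; hood 83; sleeve 74.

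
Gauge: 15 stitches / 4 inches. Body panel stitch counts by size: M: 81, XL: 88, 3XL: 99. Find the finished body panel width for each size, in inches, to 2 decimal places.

M 21.60 inches; XL 23.47 inches; 3XL 26.40 inches.

15/4 = 3.75 sts per in.
M: 81 / 3.75 = 21.600 → 21.60 in.
XL: 88 / 3.75 = 23.467 → 23.47 in.
3XL: 99 / 3.75 = 26.400 → 26.40 in.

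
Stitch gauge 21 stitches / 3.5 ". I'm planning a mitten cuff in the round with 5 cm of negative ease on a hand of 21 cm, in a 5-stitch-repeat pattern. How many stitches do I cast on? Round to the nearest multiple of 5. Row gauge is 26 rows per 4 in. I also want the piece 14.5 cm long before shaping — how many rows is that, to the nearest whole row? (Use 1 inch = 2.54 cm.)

Finished = 21 − 5 = 16 cm.
16 cm × 1/2.54 = 6.30 inches.
21/3.5 = 6 sts per in; 6.30 × 6 = 37.80 sts.
Nearest multiple of 5 → 40.
14.5 cm = 5.71 inches; × 6.5 = 37.11 → 37 rows.

Cast on 40 stitches; work 37 rows.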